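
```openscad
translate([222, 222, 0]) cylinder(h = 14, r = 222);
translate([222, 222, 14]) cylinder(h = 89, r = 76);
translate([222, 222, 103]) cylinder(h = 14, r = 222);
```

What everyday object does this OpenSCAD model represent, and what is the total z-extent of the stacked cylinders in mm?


A spool. The overall height is 117 mm.

Three coaxial cylinders, large–small–large — a spool. Two 14 mm flanges and a 89 mm core give 14 + 89 + 14 = 117 mm.


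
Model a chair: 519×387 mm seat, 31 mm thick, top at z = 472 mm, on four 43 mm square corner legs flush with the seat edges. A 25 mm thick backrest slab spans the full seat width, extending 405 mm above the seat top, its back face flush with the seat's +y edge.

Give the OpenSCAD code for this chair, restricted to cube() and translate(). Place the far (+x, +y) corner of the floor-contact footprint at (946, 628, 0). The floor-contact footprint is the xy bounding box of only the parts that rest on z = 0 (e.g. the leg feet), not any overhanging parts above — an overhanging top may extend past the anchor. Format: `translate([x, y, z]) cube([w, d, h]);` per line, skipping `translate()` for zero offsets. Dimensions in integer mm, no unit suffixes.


translate([427, 241, 441]) cube([519, 387, 31]);
translate([427, 241, 0]) cube([43, 43, 441]);
translate([903, 241, 0]) cube([43, 43, 441]);
translate([427, 585, 0]) cube([43, 43, 441]);
translate([903, 585, 0]) cube([43, 43, 441]);
translate([427, 603, 472]) cube([519, 25, 405]);


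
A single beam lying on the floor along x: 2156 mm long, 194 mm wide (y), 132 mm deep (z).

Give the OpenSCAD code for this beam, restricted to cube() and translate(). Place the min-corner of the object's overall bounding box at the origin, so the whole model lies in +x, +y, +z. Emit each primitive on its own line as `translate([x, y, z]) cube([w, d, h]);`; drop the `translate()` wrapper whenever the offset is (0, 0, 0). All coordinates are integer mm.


cube([2156, 194, 132]);


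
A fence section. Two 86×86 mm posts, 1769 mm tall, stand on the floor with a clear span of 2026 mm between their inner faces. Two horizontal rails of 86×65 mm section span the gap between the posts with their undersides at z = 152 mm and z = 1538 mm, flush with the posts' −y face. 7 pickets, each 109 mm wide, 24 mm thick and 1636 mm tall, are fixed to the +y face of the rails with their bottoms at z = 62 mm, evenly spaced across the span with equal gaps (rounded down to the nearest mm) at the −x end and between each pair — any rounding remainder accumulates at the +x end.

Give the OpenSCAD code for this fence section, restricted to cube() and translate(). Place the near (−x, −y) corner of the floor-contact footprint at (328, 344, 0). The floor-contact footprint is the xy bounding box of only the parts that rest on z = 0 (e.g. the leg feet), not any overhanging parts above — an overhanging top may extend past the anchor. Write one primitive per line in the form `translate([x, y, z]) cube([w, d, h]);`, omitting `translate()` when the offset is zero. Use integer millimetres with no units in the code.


translate([328, 344, 0]) cube([86, 86, 1769]);
translate([2440, 344, 0]) cube([86, 86, 1769]);
translate([414, 344, 152]) cube([2026, 86, 65]);
translate([414, 344, 1538]) cube([2026, 86, 65]);
translate([571, 430, 62]) cube([109, 24, 1636]);
translate([837, 430, 62]) cube([109, 24, 1636]);
translate([1103, 430, 62]) cube([109, 24, 1636]);
translate([1369, 430, 62]) cube([109, 24, 1636]);
translate([1635, 430, 62]) cube([109, 24, 1636]);
translate([1901, 430, 62]) cube([109, 24, 1636]);
translate([2167, 430, 62]) cube([109, 24, 1636]);


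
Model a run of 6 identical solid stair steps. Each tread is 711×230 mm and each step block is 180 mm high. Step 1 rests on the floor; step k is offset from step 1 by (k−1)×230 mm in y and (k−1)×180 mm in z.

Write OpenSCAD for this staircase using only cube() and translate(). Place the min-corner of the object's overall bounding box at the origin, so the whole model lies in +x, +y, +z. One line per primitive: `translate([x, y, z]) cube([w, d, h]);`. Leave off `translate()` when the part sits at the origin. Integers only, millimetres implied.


cube([711, 230, 180]);
translate([0, 230, 180]) cube([711, 230, 180]);
translate([0, 460, 360]) cube([711, 230, 180]);
translate([0, 690, 540]) cube([711, 230, 180]);
translate([0, 920, 720]) cube([711, 230, 180]);
translate([0, 1150, 900]) cube([711, 230, 180]);


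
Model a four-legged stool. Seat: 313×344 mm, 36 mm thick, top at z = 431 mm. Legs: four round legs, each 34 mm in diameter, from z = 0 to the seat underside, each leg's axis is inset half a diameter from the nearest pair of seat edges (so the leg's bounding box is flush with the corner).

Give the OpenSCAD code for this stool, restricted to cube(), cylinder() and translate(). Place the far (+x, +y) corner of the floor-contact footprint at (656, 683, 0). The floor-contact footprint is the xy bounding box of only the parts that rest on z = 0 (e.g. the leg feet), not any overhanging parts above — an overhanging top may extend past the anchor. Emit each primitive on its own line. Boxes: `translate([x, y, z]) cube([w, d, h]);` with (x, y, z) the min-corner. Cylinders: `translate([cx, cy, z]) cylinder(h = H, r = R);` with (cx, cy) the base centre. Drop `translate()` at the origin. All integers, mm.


translate([343, 339, 395]) cube([313, 344, 36]);
translate([360, 356, 0]) cylinder(h = 395, r = 17);
translate([639, 356, 0]) cylinder(h = 395, r = 17);
translate([360, 666, 0]) cylinder(h = 395, r = 17);
translate([639, 666, 0]) cylinder(h = 395, r = 17);


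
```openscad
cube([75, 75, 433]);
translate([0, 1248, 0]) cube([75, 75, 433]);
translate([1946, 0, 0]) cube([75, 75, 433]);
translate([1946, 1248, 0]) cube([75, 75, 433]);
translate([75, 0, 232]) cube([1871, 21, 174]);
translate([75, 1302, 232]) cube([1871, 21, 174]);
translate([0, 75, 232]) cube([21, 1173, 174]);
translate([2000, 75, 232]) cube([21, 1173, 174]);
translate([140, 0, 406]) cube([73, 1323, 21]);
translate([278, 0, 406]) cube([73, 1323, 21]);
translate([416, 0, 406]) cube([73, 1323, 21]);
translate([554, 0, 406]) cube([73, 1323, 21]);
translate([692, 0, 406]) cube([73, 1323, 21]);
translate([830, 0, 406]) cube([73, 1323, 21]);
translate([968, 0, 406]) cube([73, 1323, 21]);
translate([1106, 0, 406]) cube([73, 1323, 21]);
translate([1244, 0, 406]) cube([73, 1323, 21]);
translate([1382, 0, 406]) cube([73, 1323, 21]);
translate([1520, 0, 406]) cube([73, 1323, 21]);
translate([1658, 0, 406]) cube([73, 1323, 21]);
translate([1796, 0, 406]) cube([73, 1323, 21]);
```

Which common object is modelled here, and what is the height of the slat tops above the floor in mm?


A bed frame. The slat-top height is 427 mm.

Four posts, four rails, and a row of slats — a bed frame. Slats sit on the rails at z = 232 + 174 = 406; with slat thickness 21, the top is 427 mm.


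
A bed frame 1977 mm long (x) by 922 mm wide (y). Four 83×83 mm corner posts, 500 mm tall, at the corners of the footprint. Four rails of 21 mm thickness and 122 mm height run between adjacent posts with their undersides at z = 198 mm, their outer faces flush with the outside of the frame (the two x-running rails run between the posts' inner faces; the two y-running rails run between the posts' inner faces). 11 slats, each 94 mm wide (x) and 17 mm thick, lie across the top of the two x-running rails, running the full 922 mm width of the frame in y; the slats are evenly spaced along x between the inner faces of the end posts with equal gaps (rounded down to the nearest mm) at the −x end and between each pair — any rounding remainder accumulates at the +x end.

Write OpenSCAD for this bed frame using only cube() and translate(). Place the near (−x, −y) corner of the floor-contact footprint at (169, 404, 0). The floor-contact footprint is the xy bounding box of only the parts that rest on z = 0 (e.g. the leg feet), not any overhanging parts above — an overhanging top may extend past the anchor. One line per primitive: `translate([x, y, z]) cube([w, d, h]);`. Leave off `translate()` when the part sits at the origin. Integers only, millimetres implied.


translate([169, 404, 0]) cube([83, 83, 500]);
translate([169, 1243, 0]) cube([83, 83, 500]);
translate([2063, 404, 0]) cube([83, 83, 500]);
translate([2063, 1243, 0]) cube([83, 83, 500]);
translate([252, 404, 198]) cube([1811, 21, 122]);
translate([252, 1305, 198]) cube([1811, 21, 122]);
translate([169, 487, 198]) cube([21, 756, 122]);
translate([2125, 487, 198]) cube([21, 756, 122]);
translate([316, 404, 320]) cube([94, 922, 17]);
translate([474, 404, 320]) cube([94, 922, 17]);
translate([632, 404, 320]) cube([94, 922, 17]);
translate([790, 404, 320]) cube([94, 922, 17]);
translate([948, 404, 320]) cube([94, 922, 17]);
translate([1106, 404, 320]) cube([94, 922, 17]);
translate([1264, 404, 320]) cube([94, 922, 17]);
translate([1422, 404, 320]) cube([94, 922, 17]);
translate([1580, 404, 320]) cube([94, 922, 17]);
translate([1738, 404, 320]) cube([94, 922, 17]);
translate([1896, 404, 320]) cube([94, 922, 17]);


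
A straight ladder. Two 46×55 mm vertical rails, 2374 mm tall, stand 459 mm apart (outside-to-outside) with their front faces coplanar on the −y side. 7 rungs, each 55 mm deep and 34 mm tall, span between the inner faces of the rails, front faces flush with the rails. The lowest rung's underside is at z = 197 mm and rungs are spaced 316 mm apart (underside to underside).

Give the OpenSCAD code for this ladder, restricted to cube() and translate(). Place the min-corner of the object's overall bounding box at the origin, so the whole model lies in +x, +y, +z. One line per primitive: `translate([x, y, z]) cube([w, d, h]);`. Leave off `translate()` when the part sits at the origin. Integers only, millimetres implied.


// rung span = 459 - 2*46 = 367
// rung[k] z = 197 + k*316
cube([46, 55, 2374]);
translate([413, 0, 0]) cube([46, 55, 2374]);
translate([46, 0, 197]) cube([367, 55, 34]);
translate([46, 0, 513]) cube([367, 55, 34]);
translate([46, 0, 829]) cube([367, 55, 34]);
translate([46, 0, 1145]) cube([367, 55, 34]);
translate([46, 0, 1461]) cube([367, 55, 34]);
translate([46, 0, 1777]) cube([367, 55, 34]);
translate([46, 0, 2093]) cube([367, 55, 34]);


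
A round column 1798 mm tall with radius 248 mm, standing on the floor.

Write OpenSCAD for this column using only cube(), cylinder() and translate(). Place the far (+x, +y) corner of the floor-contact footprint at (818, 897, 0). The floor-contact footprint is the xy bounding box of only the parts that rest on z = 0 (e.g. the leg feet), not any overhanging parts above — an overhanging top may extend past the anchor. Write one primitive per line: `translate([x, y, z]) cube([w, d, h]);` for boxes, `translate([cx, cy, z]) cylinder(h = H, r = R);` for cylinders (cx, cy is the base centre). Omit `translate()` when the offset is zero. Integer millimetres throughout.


translate([570, 649, 0]) cylinder(h = 1798, r = 248);


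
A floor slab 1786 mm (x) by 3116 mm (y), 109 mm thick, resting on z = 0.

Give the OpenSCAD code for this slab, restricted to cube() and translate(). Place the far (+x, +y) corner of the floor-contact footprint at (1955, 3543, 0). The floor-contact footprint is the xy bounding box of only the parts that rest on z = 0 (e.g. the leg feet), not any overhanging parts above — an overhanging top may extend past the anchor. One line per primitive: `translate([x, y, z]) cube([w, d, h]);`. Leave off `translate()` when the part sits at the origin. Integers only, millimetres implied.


translate([169, 427, 0]) cube([1786, 3116, 109]);


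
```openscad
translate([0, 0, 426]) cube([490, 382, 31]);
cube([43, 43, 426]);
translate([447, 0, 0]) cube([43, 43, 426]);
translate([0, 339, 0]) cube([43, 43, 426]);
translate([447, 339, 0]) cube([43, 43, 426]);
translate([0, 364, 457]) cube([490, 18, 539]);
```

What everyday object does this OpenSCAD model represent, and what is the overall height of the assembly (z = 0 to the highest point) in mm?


A chair. The overall height is 996 mm.

A slab on four corner posts with a tall panel at the back — a chair. The seat slab sits at z = 426 with thickness 31, and the 539 mm backrest starts at the seat top, so the overall height is 426 + 31 + 539 = 996 mm.


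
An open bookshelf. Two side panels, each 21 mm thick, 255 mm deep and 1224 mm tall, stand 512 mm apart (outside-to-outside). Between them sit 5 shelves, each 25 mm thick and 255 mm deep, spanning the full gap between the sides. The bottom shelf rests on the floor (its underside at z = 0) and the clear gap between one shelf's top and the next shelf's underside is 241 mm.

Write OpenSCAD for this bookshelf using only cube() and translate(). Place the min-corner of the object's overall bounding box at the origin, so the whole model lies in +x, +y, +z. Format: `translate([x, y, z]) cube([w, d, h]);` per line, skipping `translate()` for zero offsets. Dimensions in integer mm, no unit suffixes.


cube([21, 255, 1224]);
translate([491, 0, 0]) cube([21, 255, 1224]);
translate([21, 0, 0]) cube([470, 255, 25]);
translate([21, 0, 266]) cube([470, 255, 25]);
translate([21, 0, 532]) cube([470, 255, 25]);
translate([21, 0, 798]) cube([470, 255, 25]);
translate([21, 0, 1064]) cube([470, 255, 25]);


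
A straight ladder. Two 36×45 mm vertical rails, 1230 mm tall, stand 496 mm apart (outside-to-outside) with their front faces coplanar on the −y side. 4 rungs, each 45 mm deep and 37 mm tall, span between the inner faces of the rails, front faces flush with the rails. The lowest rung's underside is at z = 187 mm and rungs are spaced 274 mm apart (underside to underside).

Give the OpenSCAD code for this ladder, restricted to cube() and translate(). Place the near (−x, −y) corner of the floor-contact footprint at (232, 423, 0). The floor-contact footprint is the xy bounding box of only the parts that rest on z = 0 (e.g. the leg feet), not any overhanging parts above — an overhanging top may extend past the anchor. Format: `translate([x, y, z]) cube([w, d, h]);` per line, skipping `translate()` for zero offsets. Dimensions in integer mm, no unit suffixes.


translate([232, 423, 0]) cube([36, 45, 1230]);
translate([692, 423, 0]) cube([36, 45, 1230]);
translate([268, 423, 187]) cube([424, 45, 37]);
translate([268, 423, 461]) cube([424, 45, 37]);
translate([268, 423, 735]) cube([424, 45, 37]);
translate([268, 423, 1009]) cube([424, 45, 37]);


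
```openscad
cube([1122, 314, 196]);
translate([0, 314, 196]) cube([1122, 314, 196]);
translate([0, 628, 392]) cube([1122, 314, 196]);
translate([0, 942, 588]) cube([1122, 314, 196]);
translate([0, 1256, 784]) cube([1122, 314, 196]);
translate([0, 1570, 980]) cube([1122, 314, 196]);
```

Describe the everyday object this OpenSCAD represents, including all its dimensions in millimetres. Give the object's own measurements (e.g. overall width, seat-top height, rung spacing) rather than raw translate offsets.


A straight staircase of 6 solid steps. Each step is 1122 mm wide (x), 314 mm deep (y, the going) and 196 mm tall (the rise). The first step rests on the floor; each subsequent step sits one going further in +y and one rise higher in +z, directly behind and above the previous step with no overlap.


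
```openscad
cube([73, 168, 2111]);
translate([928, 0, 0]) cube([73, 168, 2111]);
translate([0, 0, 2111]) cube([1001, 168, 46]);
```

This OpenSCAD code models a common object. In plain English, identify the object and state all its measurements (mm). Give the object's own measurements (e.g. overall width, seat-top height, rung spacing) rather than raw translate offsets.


A door frame. The clear opening is 855 mm wide and 2111 mm high. Two 73 mm wide jambs, 168 mm deep, stand either side of the opening from the floor to the top of the opening. A 46 mm thick head sits across the top of both jambs, spanning the full outside width of the frame.


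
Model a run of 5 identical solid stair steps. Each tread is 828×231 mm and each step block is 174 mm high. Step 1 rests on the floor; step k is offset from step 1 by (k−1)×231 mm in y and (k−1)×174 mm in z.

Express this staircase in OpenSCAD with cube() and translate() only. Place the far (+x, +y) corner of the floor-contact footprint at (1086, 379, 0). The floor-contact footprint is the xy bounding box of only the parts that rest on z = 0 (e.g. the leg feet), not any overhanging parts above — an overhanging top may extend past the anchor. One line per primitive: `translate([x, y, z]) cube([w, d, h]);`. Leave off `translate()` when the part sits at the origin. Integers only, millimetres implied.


translate([258, 148, 0]) cube([828, 231, 174]);
translate([258, 379, 174]) cube([828, 231, 174]);
translate([258, 610, 348]) cube([828, 231, 174]);
translate([258, 841, 522]) cube([828, 231, 174]);
translate([258, 1072, 696]) cube([828, 231, 174]);


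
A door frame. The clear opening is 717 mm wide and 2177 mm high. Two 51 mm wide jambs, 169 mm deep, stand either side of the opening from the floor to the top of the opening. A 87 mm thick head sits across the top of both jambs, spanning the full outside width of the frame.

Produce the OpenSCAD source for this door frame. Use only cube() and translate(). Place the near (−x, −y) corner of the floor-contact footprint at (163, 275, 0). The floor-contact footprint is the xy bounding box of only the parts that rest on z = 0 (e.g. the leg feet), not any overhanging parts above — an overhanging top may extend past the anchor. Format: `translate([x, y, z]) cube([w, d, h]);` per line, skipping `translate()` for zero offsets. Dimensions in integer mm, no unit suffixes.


translate([163, 275, 0]) cube([51, 169, 2177]);
translate([931, 275, 0]) cube([51, 169, 2177]);
translate([163, 275, 2177]) cube([819, 169, 87]);


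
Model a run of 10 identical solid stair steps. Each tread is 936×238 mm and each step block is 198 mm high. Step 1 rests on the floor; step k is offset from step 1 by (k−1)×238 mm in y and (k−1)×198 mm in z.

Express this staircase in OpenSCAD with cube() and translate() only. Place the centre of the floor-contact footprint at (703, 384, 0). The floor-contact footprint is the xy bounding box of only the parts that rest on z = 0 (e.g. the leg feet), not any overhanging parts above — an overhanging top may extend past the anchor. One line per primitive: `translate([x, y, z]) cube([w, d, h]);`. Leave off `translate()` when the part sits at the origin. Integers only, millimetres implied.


translate([235, 265, 0]) cube([936, 238, 198]);
translate([235, 503, 198]) cube([936, 238, 198]);
translate([235, 741, 396]) cube([936, 238, 198]);
translate([235, 979, 594]) cube([936, 238, 198]);
translate([235, 1217, 792]) cube([936, 238, 198]);
translate([235, 1455, 990]) cube([936, 238, 198]);
translate([235, 1693, 1188]) cube([936, 238, 198]);
translate([235, 1931, 1386]) cube([936, 238, 198]);
translate([235, 2169, 1584]) cube([936, 238, 198]);
translate([235, 2407, 1782]) cube([936, 238, 198]);


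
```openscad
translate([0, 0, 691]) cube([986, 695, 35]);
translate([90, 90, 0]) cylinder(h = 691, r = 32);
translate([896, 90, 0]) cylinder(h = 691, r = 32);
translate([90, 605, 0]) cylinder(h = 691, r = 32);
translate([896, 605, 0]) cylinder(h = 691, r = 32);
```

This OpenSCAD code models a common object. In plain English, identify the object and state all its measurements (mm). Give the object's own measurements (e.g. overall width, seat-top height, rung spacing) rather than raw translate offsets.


A rectangular dining table. The top is 986×695×35 mm with its upper surface at z = 726 mm. It stands on four round legs of 64 mm diameter, each leg's bounding box inset 58 mm from the nearest pair of top edges, running from the floor to the underside of the top.


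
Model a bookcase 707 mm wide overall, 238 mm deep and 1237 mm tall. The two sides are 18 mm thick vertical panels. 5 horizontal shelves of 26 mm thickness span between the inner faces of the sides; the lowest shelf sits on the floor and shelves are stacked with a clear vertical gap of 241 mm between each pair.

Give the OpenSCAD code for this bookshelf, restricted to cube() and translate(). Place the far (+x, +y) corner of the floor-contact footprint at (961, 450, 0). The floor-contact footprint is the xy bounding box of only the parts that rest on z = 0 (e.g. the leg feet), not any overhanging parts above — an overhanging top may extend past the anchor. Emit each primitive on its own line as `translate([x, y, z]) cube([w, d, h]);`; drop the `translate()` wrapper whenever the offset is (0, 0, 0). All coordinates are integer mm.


translate([254, 212, 0]) cube([18, 238, 1237]);
translate([943, 212, 0]) cube([18, 238, 1237]);
translate([272, 212, 0]) cube([671, 238, 26]);
translate([272, 212, 267]) cube([671, 238, 26]);
translate([272, 212, 534]) cube([671, 238, 26]);
translate([272, 212, 801]) cube([671, 238, 26]);
translate([272, 212, 1068]) cube([671, 238, 26]);


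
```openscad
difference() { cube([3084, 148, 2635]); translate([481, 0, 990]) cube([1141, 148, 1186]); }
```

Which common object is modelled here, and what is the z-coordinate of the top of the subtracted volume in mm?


A wall with a window opening. The window head height is 2176 mm.

A wall with a rectangular opening subtracted — a window. Sill at z = 990, opening 1186 mm tall, so the head is at 990 + 1186 = 2176 mm.


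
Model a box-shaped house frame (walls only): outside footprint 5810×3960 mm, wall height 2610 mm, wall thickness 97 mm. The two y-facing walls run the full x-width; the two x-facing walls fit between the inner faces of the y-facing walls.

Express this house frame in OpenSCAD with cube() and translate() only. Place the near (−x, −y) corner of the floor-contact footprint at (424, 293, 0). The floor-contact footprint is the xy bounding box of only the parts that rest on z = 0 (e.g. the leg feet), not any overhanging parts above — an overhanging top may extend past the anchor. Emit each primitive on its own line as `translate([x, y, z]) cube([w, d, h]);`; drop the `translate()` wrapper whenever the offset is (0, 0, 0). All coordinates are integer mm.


translate([424, 293, 0]) cube([5810, 97, 2610]);
translate([424, 4156, 0]) cube([5810, 97, 2610]);
translate([424, 390, 0]) cube([97, 3766, 2610]);
translate([6137, 390, 0]) cube([97, 3766, 2610]);


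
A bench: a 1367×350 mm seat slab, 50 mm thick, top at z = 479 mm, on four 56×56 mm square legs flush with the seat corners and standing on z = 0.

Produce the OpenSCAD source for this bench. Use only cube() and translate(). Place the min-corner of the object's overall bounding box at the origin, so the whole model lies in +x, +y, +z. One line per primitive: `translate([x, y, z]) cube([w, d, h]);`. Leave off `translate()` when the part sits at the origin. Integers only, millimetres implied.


translate([0, 0, 429]) cube([1367, 350, 50]);
cube([56, 56, 429]);
translate([0, 294, 0]) cube([56, 56, 429]);
translate([1311, 0, 0]) cube([56, 56, 429]);
translate([1311, 294, 0]) cube([56, 56, 429]);


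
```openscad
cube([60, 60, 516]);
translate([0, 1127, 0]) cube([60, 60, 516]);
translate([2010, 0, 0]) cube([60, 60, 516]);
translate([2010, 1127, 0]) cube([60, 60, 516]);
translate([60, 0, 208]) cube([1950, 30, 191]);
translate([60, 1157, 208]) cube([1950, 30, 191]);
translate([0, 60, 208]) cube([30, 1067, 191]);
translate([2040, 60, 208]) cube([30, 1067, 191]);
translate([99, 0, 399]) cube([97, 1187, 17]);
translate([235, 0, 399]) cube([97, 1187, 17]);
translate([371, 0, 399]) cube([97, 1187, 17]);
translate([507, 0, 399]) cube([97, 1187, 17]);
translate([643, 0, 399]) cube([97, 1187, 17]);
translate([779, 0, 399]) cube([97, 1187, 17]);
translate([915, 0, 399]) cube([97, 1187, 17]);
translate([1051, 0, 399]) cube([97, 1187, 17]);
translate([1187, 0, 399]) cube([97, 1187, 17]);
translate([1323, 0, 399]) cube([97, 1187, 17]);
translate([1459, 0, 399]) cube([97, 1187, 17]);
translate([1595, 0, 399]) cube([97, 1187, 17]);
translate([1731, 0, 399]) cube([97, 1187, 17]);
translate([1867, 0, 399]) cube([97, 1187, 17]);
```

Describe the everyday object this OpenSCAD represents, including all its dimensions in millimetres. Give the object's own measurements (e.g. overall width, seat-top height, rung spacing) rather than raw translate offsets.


A bed frame 2070 mm long (x) by 1187 mm wide (y). Four 60×60 mm corner posts, 516 mm tall, at the corners of the footprint. Four rails of 30 mm thickness and 191 mm height run between adjacent posts with their undersides at z = 208 mm, their outer faces flush with the outside of the frame (the two x-running rails run between the posts' inner faces; the two y-running rails run between the posts' inner faces). 14 slats, each 97 mm wide (x) and 17 mm thick, lie across the top of the two x-running rails, running the full 1187 mm width of the frame in y; along x they sit between the end posts with a 39 mm gap after the −x posts and between neighbouring slats, leaving 46 mm before the +x posts.


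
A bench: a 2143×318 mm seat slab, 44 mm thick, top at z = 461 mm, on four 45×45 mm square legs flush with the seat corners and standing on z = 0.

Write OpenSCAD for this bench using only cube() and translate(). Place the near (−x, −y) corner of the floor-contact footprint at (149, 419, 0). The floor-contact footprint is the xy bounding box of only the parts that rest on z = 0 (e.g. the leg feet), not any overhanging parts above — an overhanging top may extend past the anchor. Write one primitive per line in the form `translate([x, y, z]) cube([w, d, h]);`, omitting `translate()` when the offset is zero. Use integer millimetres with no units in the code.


translate([149, 419, 417]) cube([2143, 318, 44]);
translate([149, 419, 0]) cube([45, 45, 417]);
translate([149, 692, 0]) cube([45, 45, 417]);
translate([2247, 419, 0]) cube([45, 45, 417]);
translate([2247, 692, 0]) cube([45, 45, 417]);


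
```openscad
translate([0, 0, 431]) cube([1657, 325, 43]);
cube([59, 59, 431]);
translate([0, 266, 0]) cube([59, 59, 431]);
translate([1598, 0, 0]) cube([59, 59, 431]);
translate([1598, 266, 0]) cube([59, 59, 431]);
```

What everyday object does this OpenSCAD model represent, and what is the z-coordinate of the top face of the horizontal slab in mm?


A bench. The seat-top height is 474 mm.

A long slab on four corner posts — a bench. The slab sits at z = 431 with thickness 43, so the top is 431 + 43 = 474 mm.


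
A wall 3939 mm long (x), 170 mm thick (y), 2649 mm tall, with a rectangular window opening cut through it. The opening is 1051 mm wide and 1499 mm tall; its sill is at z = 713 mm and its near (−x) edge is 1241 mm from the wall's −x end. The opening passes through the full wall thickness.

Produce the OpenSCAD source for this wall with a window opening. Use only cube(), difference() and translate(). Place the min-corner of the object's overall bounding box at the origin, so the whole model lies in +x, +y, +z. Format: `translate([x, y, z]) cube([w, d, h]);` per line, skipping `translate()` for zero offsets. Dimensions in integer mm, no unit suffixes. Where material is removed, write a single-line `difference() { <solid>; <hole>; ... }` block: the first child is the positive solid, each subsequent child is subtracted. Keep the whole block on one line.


difference() { cube([3939, 170, 2649]); translate([1241, 0, 713]) cube([1051, 170, 1499]); }


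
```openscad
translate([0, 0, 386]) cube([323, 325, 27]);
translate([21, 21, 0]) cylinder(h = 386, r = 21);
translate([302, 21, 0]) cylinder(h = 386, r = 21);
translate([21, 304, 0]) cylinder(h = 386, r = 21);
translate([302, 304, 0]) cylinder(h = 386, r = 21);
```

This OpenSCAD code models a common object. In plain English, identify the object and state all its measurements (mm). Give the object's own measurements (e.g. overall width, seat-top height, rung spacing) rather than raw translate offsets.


A four-legged stool. The seat is a 323×325×27 mm slab whose top surface is at z = 413 mm; four round legs, each 42 mm in diameter, run from the floor (z = 0) to the underside of the seat, each leg's axis is inset half a diameter from the nearest pair of seat edges (so the leg's bounding box is flush with the corner).


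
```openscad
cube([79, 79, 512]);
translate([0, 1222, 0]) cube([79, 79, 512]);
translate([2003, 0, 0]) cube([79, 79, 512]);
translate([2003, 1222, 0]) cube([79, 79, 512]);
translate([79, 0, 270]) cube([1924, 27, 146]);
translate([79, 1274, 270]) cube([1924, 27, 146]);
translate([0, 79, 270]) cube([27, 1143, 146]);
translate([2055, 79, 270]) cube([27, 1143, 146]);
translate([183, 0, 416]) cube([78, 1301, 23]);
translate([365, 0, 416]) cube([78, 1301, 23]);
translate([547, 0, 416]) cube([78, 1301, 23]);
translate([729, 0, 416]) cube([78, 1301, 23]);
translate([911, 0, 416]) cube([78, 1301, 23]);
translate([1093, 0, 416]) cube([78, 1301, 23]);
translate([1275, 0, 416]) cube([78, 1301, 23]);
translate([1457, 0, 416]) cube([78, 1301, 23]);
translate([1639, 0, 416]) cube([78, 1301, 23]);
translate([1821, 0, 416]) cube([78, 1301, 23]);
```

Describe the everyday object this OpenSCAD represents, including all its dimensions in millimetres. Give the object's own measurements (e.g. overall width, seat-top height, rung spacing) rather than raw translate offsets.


A bed frame 2082 mm long (x) by 1301 mm wide (y). Four 79×79 mm corner posts, 512 mm tall, at the corners of the footprint. Four rails of 27 mm thickness and 146 mm height run between adjacent posts with their undersides at z = 270 mm, their outer faces flush with the outside of the frame (the two x-running rails run between the posts' inner faces; the two y-running rails run between the posts' inner faces). 10 slats, each 78 mm wide (x) and 23 mm thick, lie across the top of the two x-running rails, running the full 1301 mm width of the frame in y; along x they sit between the end posts with a 104 mm gap after the −x posts and between neighbouring slats and before the +x posts.


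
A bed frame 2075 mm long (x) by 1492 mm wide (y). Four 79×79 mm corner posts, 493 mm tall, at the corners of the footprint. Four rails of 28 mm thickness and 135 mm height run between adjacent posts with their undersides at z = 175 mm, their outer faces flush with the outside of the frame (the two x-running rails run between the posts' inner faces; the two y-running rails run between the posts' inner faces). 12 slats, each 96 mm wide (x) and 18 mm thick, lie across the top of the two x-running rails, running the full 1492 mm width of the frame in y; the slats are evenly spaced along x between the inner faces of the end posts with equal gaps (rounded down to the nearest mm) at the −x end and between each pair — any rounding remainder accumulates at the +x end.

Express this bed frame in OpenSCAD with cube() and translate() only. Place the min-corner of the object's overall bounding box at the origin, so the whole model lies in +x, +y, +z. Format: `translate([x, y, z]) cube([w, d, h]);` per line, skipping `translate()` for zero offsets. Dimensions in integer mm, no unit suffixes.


// slat z = rail_z + rail_h = 175 + 135 = 310
// slat gap = ⌊(1917 − 12·96) / 13⌋ = 58
cube([79, 79, 493]);
translate([0, 1413, 0]) cube([79, 79, 493]);
translate([1996, 0, 0]) cube([79, 79, 493]);
translate([1996, 1413, 0]) cube([79, 79, 493]);
translate([79, 0, 175]) cube([1917, 28, 135]);
translate([79, 1464, 175]) cube([1917, 28, 135]);
translate([0, 79, 175]) cube([28, 1334, 135]);
translate([2047, 79, 175]) cube([28, 1334, 135]);
translate([137, 0, 310]) cube([96, 1492, 18]);
translate([291, 0, 310]) cube([96, 1492, 18]);
translate([445, 0, 310]) cube([96, 1492, 18]);
translate([599, 0, 310]) cube([96, 1492, 18]);
translate([753, 0, 310]) cube([96, 1492, 18]);
translate([907, 0, 310]) cube([96, 1492, 18]);
translate([1061, 0, 310]) cube([96, 1492, 18]);
translate([1215, 0, 310]) cube([96, 1492, 18]);
translate([1369, 0, 310]) cube([96, 1492, 18]);
translate([1523, 0, 310]) cube([96, 1492, 18]);
translate([1677, 0, 310]) cube([96, 1492, 18]);
translate([1831, 0, 310]) cube([96, 1492, 18]);


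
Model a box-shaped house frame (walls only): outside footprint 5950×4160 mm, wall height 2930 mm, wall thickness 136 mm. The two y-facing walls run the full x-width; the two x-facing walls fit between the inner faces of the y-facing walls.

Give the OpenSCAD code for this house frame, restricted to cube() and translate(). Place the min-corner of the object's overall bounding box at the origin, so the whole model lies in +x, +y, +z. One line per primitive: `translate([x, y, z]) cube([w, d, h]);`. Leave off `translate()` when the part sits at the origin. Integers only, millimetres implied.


cube([5950, 136, 2930]);
translate([0, 4024, 0]) cube([5950, 136, 2930]);
translate([0, 136, 0]) cube([136, 3888, 2930]);
translate([5814, 136, 0]) cube([136, 3888, 2930]);


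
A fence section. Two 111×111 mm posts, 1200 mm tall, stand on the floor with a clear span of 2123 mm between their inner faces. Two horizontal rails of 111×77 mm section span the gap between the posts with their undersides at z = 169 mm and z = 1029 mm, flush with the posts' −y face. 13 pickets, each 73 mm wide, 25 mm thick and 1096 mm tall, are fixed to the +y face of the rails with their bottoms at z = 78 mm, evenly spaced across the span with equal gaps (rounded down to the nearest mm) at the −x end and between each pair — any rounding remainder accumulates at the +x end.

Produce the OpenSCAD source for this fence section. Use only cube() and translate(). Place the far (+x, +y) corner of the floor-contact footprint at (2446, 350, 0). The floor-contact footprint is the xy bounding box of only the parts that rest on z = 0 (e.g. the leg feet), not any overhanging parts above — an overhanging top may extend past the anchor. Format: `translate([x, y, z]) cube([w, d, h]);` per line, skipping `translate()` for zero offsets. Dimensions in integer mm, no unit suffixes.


translate([101, 239, 0]) cube([111, 111, 1200]);
translate([2335, 239, 0]) cube([111, 111, 1200]);
translate([212, 239, 169]) cube([2123, 111, 77]);
translate([212, 239, 1029]) cube([2123, 111, 77]);
translate([295, 350, 78]) cube([73, 25, 1096]);
translate([451, 350, 78]) cube([73, 25, 1096]);
translate([607, 350, 78]) cube([73, 25, 1096]);
translate([763, 350, 78]) cube([73, 25, 1096]);
translate([919, 350, 78]) cube([73, 25, 1096]);
translate([1075, 350, 78]) cube([73, 25, 1096]);
translate([1231, 350, 78]) cube([73, 25, 1096]);
translate([1387, 350, 78]) cube([73, 25, 1096]);
translate([1543, 350, 78]) cube([73, 25, 1096]);
translate([1699, 350, 78]) cube([73, 25, 1096]);
translate([1855, 350, 78]) cube([73, 25, 1096]);
translate([2011, 350, 78]) cube([73, 25, 1096]);
translate([2167, 350, 78]) cube([73, 25, 1096]);


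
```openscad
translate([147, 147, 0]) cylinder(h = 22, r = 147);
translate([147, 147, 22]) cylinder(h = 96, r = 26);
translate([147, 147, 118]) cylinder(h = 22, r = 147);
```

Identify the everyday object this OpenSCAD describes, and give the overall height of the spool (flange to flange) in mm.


A spool. The overall height is 140 mm.

Three coaxial cylinders, large–small–large — a spool. Two 22 mm flanges and a 96 mm core give 22 + 96 + 22 = 140 mm.


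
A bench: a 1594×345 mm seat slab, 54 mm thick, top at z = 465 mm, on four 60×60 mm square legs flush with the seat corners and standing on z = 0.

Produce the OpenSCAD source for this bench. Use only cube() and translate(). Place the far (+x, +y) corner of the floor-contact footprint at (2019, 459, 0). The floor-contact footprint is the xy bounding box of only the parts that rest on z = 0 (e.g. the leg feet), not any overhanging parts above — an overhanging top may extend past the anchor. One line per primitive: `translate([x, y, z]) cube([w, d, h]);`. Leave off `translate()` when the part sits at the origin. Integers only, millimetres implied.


translate([425, 114, 411]) cube([1594, 345, 54]);
translate([425, 114, 0]) cube([60, 60, 411]);
translate([425, 399, 0]) cube([60, 60, 411]);
translate([1959, 114, 0]) cube([60, 60, 411]);
translate([1959, 399, 0]) cube([60, 60, 411]);


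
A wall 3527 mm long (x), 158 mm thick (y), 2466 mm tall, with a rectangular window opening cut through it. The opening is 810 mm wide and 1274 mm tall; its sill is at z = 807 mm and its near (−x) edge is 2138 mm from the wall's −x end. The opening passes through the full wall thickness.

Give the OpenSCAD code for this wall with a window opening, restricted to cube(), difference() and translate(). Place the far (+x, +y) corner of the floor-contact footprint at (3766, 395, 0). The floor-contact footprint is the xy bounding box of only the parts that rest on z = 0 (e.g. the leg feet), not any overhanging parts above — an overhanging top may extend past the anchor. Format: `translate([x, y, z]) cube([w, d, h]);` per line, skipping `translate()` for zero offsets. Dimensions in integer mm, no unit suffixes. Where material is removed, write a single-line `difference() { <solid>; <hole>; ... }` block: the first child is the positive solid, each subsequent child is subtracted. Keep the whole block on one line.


difference() { translate([239, 237, 0]) cube([3527, 158, 2466]); translate([2377, 237, 807]) cube([810, 158, 1274]); }


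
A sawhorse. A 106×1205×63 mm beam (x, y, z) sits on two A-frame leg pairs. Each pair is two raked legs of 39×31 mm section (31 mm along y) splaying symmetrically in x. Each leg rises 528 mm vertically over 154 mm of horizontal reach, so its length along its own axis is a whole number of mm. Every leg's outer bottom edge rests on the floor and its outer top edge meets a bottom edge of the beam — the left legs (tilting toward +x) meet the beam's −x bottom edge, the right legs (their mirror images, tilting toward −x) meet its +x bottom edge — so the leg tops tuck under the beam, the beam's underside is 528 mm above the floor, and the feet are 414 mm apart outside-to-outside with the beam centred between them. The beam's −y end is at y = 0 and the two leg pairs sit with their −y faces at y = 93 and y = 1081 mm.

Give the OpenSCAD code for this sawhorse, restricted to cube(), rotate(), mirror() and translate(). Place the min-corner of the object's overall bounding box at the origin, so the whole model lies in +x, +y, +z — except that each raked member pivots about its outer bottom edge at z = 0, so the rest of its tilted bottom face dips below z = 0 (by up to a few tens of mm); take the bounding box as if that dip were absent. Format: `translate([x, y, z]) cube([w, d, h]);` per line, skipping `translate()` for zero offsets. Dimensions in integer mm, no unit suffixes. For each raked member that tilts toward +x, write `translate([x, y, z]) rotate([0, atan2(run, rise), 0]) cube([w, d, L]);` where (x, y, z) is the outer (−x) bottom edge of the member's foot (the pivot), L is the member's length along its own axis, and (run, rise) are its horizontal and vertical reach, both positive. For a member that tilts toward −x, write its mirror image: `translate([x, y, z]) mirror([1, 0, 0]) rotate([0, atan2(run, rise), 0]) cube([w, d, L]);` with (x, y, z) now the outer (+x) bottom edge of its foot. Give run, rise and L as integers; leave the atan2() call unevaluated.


translate([154, 0, 528]) cube([106, 1205, 63]);
translate([0, 93, 0]) rotate([0, atan2(154, 528), 0]) cube([39, 31, 550]);
translate([414, 93, 0]) mirror([1, 0, 0]) rotate([0, atan2(154, 528), 0]) cube([39, 31, 550]);
translate([0, 1081, 0]) rotate([0, atan2(154, 528), 0]) cube([39, 31, 550]);
translate([414, 1081, 0]) mirror([1, 0, 0]) rotate([0, atan2(154, 528), 0]) cube([39, 31, 550]);


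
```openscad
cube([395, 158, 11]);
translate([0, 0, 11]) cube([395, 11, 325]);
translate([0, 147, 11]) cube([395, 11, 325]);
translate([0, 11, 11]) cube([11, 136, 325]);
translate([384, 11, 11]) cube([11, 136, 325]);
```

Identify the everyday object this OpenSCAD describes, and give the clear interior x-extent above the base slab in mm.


An open box. The internal width is 373 mm.

A 395×158 base slab with four walls standing on it — an open box. The base is 395 mm wide and the walls are 11 mm thick, so the internal width is 395 − 2 × 11 = 373 mm.
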